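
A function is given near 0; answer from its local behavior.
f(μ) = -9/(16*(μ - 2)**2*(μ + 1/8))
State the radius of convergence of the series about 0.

Denominator factor (μ + 1/8): pole of order 1 at -1/8, modulus 1/8.
Denominator factor (μ - 2)^2: pole of order 2 at 2, modulus 2.
The radius of convergence is the smallest modulus among the singular points: 1/8.

The radius of convergence is 1/8.


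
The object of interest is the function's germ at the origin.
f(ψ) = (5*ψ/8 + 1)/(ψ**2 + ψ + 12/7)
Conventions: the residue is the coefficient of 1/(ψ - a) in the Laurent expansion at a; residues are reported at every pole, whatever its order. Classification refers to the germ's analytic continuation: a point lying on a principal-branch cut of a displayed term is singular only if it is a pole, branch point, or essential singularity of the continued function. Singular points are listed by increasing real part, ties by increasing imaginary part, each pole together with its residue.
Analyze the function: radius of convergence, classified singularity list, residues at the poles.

Radius of convergence at 0: (2/7)*sqrt(21).
At (-1/2) - ((1/14)*sqrt(287))*i: a pole of order 1; residue (5/16) + ((11/656)*sqrt(287))*i.
At (-1/2) + ((1/14)*sqrt(287))*i: a pole of order 1; residue (5/16) - ((11/656)*sqrt(287))*i.

Denominator factor (ψ**2 + ψ + 12/7): discriminant -41/7, complex-conjugate roots (-1/2) + ((1/14)*sqrt(287))*i and (-1/2) - ((1/14)*sqrt(287))*i; poles of order 1, moduli (2/7)*sqrt(21) and (2/7)*sqrt(21).
The radius of convergence is the smallest modulus among the singular points: (2/7)*sqrt(21).
The factor ψ**2 + ψ + 12/7 splits as (ψ - a)(ψ - a') with a = (-1/2) - ((1/14)*sqrt(287))*i, a' = (-1/2) + ((1/14)*sqrt(287))*i. At the order-1 pole a set g(ψ) = (ψ - a)*f(ψ) = [5*ψ/8 + 1] / (ψ - a').
Simple pole: residue = g(a) at a = (-1/2) - ((1/14)*sqrt(287))*i, which is (5/16) + ((11/656)*sqrt(287))*i.
The factor ψ**2 + ψ + 12/7 splits as (ψ - a)(ψ - a') with a = (-1/2) + ((1/14)*sqrt(287))*i, a' = (-1/2) - ((1/14)*sqrt(287))*i. At the order-1 pole a set g(ψ) = (ψ - a)*f(ψ) = [5*ψ/8 + 1] / (ψ - a').
Simple pole: residue = g(a) at a = (-1/2) + ((1/14)*sqrt(287))*i, which is (5/16) - ((11/656)*sqrt(287))*i.
List the singular points by increasing real part (a conjugate pair: the negative imaginary part first).


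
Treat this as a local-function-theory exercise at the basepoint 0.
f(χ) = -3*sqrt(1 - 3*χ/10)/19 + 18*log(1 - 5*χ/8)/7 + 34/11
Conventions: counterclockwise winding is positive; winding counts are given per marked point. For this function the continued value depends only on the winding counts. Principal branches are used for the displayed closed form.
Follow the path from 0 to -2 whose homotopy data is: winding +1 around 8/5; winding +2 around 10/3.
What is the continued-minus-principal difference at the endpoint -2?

Continued minus principal equals (36/7)*pi*i.

The rational part is single-valued and drops out of the difference; each branch term changes only by its own monodromy.
(-3/19)*sqrt(1 - χ/(10/3)): winding +2 is even, the square root returns to the same sheet, contribution 0.
(18/7)*log(1 - χ/(8/5)): each positive loop around 8/5 adds 2*pi*i to the log, so winding +1 contributes (18/7)*(1)*2*pi*i = (36/7)*pi*i.
Summing the contributions at χ = -2 gives (36/7)*pi*i.


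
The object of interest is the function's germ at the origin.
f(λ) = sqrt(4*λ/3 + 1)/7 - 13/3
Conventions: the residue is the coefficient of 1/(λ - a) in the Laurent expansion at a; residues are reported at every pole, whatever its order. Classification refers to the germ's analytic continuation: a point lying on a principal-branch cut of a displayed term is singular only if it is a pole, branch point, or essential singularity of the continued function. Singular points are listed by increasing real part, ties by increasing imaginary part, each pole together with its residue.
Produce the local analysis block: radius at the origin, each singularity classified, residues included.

Branch term (1/7)*sqrt(1 - λ/(-3/4)): its argument vanishes at λ = -3/4, a square-root branch point, modulus 3/4.
The radius of convergence is the smallest modulus among the singular points: 3/4.

Radius of convergence at 0: 3/4.
At -3/4: an algebraic (square-root) branch point.


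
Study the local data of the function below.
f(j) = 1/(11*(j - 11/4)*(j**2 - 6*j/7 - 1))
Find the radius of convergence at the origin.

The radius of convergence is -3/7 + (1/7)*sqrt(58).

Denominator factor (j - 11/4): pole of order 1 at 11/4, modulus 11/4.
Denominator factor (j**2 - 6*j/7 - 1): discriminant 232/49, real irrational roots 3/7 + (1/7)*sqrt(58) and 3/7 - (1/7)*sqrt(58); poles of order 1, moduli 3/7 + (1/7)*sqrt(58) and -3/7 + (1/7)*sqrt(58).
The radius of convergence is the smallest modulus among the singular points: -3/7 + (1/7)*sqrt(58).


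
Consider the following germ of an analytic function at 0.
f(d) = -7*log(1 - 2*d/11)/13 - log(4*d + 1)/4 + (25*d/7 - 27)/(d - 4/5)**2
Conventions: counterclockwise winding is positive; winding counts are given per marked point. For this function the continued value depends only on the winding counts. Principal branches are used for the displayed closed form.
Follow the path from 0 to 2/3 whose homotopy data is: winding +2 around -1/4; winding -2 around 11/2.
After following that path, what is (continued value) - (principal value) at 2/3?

The rational part is single-valued and drops out of the difference; each branch term changes only by its own monodromy.
(-7/13)*log(1 - d/(11/2)): each positive loop around 11/2 adds 2*pi*i to the log, so winding -2 contributes (-7/13)*(-2)*2*pi*i = (28/13)*pi*i.
(-1/4)*log(1 - d/(-1/4)): each positive loop around -1/4 adds 2*pi*i to the log, so winding +2 contributes (-1/4)*(2)*2*pi*i = -pi*i.
Summing the contributions at d = 2/3 gives (15/13)*pi*i.

Continued minus principal equals (15/13)*pi*i.


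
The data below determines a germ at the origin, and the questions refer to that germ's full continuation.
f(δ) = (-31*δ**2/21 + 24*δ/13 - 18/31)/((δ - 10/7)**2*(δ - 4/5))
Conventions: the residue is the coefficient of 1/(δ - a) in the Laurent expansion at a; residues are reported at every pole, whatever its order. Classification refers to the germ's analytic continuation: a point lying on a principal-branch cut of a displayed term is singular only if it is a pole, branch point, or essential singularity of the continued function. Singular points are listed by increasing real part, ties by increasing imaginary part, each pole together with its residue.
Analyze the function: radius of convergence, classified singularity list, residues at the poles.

Denominator factor (δ - 4/5): pole of order 1 at 4/5, modulus 4/5.
Denominator factor (δ - 10/7)^2: pole of order 2 at 10/7, modulus 10/7.
The radius of convergence is the smallest modulus among the singular points: 4/5.
At the order-1 pole 4/5 set g(δ) = (δ - (4/5))*f(δ) = (-31*δ**2/21 + 24*δ/13 - 18/31)/(δ - 10/7)**2.
Simple pole: residue = g(a) at a = 4/5, which is -35903/292578.
At the order-2 pole 10/7 set g(δ) = (δ - (10/7))^2*f(δ) = (-31*δ**2/21 + 24*δ/13 - 18/31)/(δ - 4/5).
Order-2 pole: residue = g'(a); g'(10/7) = -923995/682682, so the residue is -923995/682682.
List the singular points by increasing real part (a conjugate pair: the negative imaginary part first).

Radius of convergence at 0: 4/5.
At 4/5: a pole of order 1; residue -35903/292578.
At 10/7: a pole of order 2; residue -923995/682682.


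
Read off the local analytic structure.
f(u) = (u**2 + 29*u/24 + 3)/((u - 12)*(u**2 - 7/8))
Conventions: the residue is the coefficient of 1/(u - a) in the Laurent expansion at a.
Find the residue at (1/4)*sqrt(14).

The residue is -147/2290 - (9131/192360)*sqrt(14).

The factor u**2 - 7/8 splits as (u - a)(u - a') with a = (1/4)*sqrt(14), a' = -(1/4)*sqrt(14). At the order-1 pole a set g(u) = (u - a)*f(u) = [(u**2 + 29*u/24 + 3)/(u - 12)] / (u - a').
Simple pole: residue = g(a) at a = (1/4)*sqrt(14), which is -147/2290 - (9131/192360)*sqrt(14).


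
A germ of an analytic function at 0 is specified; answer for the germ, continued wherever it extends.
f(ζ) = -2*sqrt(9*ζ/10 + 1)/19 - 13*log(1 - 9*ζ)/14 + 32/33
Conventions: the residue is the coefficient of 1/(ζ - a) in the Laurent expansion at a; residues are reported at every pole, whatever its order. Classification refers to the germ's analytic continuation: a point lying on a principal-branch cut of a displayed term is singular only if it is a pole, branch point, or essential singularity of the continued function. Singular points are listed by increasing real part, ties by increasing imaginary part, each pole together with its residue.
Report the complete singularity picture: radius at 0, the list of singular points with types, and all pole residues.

Branch term (-13/14)*log(1 - ζ/(1/9)): its argument vanishes at ζ = 1/9, a logarithmic branch point, modulus 1/9.
Branch term (-2/19)*sqrt(1 - ζ/(-10/9)): its argument vanishes at ζ = -10/9, a square-root branch point, modulus 10/9.
The radius of convergence is the smallest modulus among the singular points: 1/9.
List the singular points by increasing real part (a conjugate pair: the negative imaginary part first).

Radius of convergence at 0: 1/9.
At -10/9: an algebraic (square-root) branch point.
At 1/9: a logarithmic branch point.


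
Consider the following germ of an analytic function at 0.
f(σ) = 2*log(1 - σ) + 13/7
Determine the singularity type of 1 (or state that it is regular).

The point is a logarithmic branch point.

The term (2)*log(1 - σ/(1)) has argument 1 - 1/(1) = 0 at 1: a logarithmic (infinitely-sheeted) branch point; the remaining terms are analytic or single-valued there.


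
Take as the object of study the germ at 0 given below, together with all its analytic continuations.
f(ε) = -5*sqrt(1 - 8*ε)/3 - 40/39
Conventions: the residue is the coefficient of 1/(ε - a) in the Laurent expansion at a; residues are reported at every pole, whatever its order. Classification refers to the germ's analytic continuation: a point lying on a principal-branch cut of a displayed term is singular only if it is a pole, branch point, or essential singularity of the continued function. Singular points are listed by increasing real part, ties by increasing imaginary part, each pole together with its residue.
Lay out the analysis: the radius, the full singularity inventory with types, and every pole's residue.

Branch term (-5/3)*sqrt(1 - ε/(1/8)): its argument vanishes at ε = 1/8, a square-root branch point, modulus 1/8.
The radius of convergence is the smallest modulus among the singular points: 1/8.

Radius of convergence at 0: 1/8.
At 1/8: an algebraic (square-root) branch point.


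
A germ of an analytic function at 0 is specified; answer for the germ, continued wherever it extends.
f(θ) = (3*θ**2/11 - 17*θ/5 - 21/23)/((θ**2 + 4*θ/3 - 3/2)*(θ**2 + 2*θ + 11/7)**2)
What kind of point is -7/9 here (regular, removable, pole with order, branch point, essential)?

Denominator factors: θ**2 + 4*θ/3 - 3/2 = -313/162 at θ = -7/9; θ**2 + 2*θ + 11/7 = 352/567 at θ = -7/9 — none vanishes.
So the germ continues analytically to -7/9.

The point is a regular point.


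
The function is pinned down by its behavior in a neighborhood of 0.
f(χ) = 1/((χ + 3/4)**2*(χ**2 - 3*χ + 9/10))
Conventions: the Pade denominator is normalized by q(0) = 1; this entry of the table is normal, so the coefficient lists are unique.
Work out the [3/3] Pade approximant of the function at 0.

The Pade approximant has numerator coefficients [160/81, 3760/4617, 3200/13851, 6400/41553]; denominator coefficients [1, -29/114, -117/19, -2789/513].

Taylor coefficients needed (expand at 0): a_0 = 160/81, a_1 = 320/243, a_2 = 9280/729, a_3 = 48640/2187, a_4 = 598400/6561, a_5 = 4514560/19683, a_6 = 14583040/19683.
Write the denominator as Q(χ) = 1 + q1*χ + q2*χ^2 + q3*χ^3. Requiring Q*f - P = O(χ^7) with deg P <= 3 kills the coefficients of χ^4..χ^6 in Q*f:
  χ^4: a_4 + q1*a_3 + q2*a_2 + q3*a_1 = 0, i.e. 598400/6561 + (48640/2187)*q1 + (9280/729)*q2 + (320/243)*q3 = 0.
  χ^5: a_5 + q1*a_4 + q2*a_3 + q3*a_2 = 0, i.e. 4514560/19683 + (598400/6561)*q1 + (48640/2187)*q2 + (9280/729)*q3 = 0.
  χ^6: a_6 + q1*a_5 + q2*a_4 + q3*a_3 = 0, i.e. 14583040/19683 + (4514560/19683)*q1 + (598400/6561)*q2 + (48640/2187)*q3 = 0.
Solving this linear system: q1 = -29/114, q2 = -117/19, q3 = -2789/513.
The numerator is Q*f truncated at degree 3: P0 = a_0 = 160/81; P1 = a_1 + q1*a_0 = 3760/4617; P2 = a_2 + q1*a_1 + q2*a_0 = 3200/13851; P3 = a_3 + q1*a_2 + q2*a_1 + q3*a_0 = 6400/41553.


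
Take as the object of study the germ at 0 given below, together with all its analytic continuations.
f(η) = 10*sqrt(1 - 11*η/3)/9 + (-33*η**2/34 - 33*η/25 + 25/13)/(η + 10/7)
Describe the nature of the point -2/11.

Denominator factors: η + 10/7 = 96/77 at η = -2/11 — none vanishes.
Branch term sqrt(1 - η/(3/11)): argument at -2/11 is 5/3, nonzero, so -2/11 is not its branch point (a point on a principal cut is still regular for the continued germ).
So the germ continues analytically to -2/11.

The point is a regular point.


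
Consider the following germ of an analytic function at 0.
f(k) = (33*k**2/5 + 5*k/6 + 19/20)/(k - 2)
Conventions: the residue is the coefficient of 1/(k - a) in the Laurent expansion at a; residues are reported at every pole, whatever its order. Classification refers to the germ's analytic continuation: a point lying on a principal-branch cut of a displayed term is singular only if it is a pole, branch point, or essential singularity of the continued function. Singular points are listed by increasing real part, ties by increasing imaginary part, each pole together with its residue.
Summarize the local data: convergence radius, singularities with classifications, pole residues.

Radius of convergence at 0: 2.
At 2: a pole of order 1; residue 1741/60.

Denominator factor (k - 2): pole of order 1 at 2, modulus 2.
The radius of convergence is the smallest modulus among the singular points: 2.
At the order-1 pole 2 set g(k) = (k - (2))*f(k) = 33*k**2/5 + 5*k/6 + 19/20.
Simple pole: residue = g(a) at a = 2, which is 1741/60.


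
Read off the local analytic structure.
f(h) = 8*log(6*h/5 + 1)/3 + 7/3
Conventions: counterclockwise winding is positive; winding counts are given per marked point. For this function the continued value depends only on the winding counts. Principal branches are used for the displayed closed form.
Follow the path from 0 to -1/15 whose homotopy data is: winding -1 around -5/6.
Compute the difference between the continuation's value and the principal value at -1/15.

Continued minus principal equals -(16/3)*pi*i.

The rational part is single-valued and drops out of the difference; each branch term changes only by its own monodromy.
(8/3)*log(1 - h/(-5/6)): each positive loop around -5/6 adds 2*pi*i to the log, so winding -1 contributes (8/3)*(-1)*2*pi*i = -(16/3)*pi*i.
Summing the contributions at h = -1/15 gives -(16/3)*pi*i.


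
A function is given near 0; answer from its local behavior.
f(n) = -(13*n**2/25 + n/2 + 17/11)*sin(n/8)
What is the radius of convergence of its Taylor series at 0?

The factor -sin(n/8) is entire and contributes no finite singular point.
The polynomial part has no poles.
No finite singular points: the Taylor series at 0 converges everywhere.

The radius of convergence is infinite.


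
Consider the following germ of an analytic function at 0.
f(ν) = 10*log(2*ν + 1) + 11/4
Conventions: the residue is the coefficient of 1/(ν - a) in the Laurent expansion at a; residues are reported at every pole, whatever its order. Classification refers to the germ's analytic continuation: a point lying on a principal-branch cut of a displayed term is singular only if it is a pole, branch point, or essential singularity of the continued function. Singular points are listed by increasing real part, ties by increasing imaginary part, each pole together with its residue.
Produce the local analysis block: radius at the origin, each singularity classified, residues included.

Radius of convergence at 0: 1/2.
At -1/2: a logarithmic branch point.

Branch term (10)*log(1 - ν/(-1/2)): its argument vanishes at ν = -1/2, a logarithmic branch point, modulus 1/2.
The radius of convergence is the smallest modulus among the singular points: 1/2.


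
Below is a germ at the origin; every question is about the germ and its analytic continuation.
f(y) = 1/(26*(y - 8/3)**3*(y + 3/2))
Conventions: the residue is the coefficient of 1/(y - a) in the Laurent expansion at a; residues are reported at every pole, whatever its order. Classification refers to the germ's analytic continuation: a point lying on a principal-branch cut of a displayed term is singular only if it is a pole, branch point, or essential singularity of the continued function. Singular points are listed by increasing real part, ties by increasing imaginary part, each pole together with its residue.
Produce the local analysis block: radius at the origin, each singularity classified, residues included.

Denominator factor (y - 8/3)^3: pole of order 3 at 8/3, modulus 8/3.
Denominator factor (y + 3/2): pole of order 1 at -3/2, modulus 3/2.
The radius of convergence is the smallest modulus among the singular points: 3/2.
At the order-1 pole -3/2 set g(y) = (y - (-3/2))*f(y) = 1/(26*(y - 8/3)**3).
Simple pole: residue = g(a) at a = -3/2, which is -108/203125.
At the order-3 pole 8/3 set g(y) = (y - (8/3))^3*f(y) = 1/(26*(y + 3/2)).
Order-3 pole: residue = g''(a)/2; g''(8/3) = 216/203125, so the residue is 108/203125.
List the singular points by increasing real part (a conjugate pair: the negative imaginary part first).

Radius of convergence at 0: 3/2.
At -3/2: a pole of order 1; residue -108/203125.
At 8/3: a pole of order 3; residue 108/203125.


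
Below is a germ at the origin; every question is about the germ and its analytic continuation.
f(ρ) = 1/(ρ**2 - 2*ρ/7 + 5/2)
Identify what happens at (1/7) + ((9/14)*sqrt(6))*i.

The point is a pole of order 1.

The denominator factor ρ**2 - 2*ρ/7 + 5/2 vanishes at (1/7) + ((9/14)*sqrt(6))*i and appears to the power 1; the numerator there equals 1, nonzero, and no other factor vanishes.
Hence a pole whose order is the multiplicity, 1.


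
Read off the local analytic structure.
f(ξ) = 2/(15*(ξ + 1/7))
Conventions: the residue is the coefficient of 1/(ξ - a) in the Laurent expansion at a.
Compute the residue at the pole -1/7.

The residue is 2/15.

At the order-1 pole -1/7 set g(ξ) = (ξ - (-1/7))*f(ξ) = 2/15.
Simple pole: residue = g(a) at a = -1/7, which is 2/15.


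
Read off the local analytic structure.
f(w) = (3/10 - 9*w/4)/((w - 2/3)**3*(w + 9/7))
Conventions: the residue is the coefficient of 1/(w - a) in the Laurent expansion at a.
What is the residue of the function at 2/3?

At the order-3 pole 2/3 set g(w) = (w - (2/3))^3*f(w) = (3/10 - 9*w/4)/(w + 9/7).
Order-3 pole: residue = g''(a)/2; g''(2/3) = 591381/689210, so the residue is 591381/1378420.

The residue is 591381/1378420.


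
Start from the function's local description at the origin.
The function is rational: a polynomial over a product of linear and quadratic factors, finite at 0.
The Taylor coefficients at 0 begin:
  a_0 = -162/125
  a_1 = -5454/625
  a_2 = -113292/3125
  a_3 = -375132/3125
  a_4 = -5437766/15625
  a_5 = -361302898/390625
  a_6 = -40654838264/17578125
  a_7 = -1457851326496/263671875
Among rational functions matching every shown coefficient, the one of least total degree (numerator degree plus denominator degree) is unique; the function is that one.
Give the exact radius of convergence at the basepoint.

The radius of convergence is 5/9.

No rational of total degree below 5 reproduces all 8 coefficients; solving the [0/5] Pade equations on them gives f(u) = 1/(2*(u - 3/2)**2*(u - 5/9)**3), whose expansion matches every shown term.
Denominator factor (u - 3/2)^2: pole of order 2 at 3/2, modulus 3/2.
Denominator factor (u - 5/9)^3: pole of order 3 at 5/9, modulus 5/9.
The radius of convergence is the smallest modulus among the singular points: 5/9.


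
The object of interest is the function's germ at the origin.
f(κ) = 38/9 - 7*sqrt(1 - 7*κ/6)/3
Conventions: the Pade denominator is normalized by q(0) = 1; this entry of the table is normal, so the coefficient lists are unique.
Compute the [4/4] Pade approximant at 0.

Taylor coefficients needed (expand at 0): a_0 = 17/9, a_1 = 49/36, a_2 = 343/864, a_3 = 2401/10368, a_4 = 84035/497664, a_5 = 823543/5971968, a_6 = 5764801/47775744, a_7 = 63412811/573308928, a_8 = 5770565801/55037657088.
Write the denominator as Q(κ) = 1 + q1*κ + q2*κ^2 + q3*κ^3 + q4*κ^4. Requiring Q*f - P = O(κ^9) with deg P <= 4 kills the coefficients of κ^5..κ^8 in Q*f:
  κ^5: a_5 + q1*a_4 + q2*a_3 + q3*a_2 + q4*a_1 = 0, i.e. 823543/5971968 + (84035/497664)*q1 + (2401/10368)*q2 + (343/864)*q3 + (49/36)*q4 = 0.
  κ^6: a_6 + q1*a_5 + q2*a_4 + q3*a_3 + q4*a_2 = 0, i.e. 5764801/47775744 + (823543/5971968)*q1 + (84035/497664)*q2 + (2401/10368)*q3 + (343/864)*q4 = 0.
  κ^7: a_7 + q1*a_6 + q2*a_5 + q3*a_4 + q4*a_3 = 0, i.e. 63412811/573308928 + (5764801/47775744)*q1 + (823543/5971968)*q2 + (84035/497664)*q3 + (2401/10368)*q4 = 0.
  κ^8: a_8 + q1*a_7 + q2*a_6 + q3*a_5 + q4*a_4 = 0, i.e. 5770565801/55037657088 + (63412811/573308928)*q1 + (5764801/47775744)*q2 + (823543/5971968)*q3 + (84035/497664)*q4 = 0.
Solving this linear system: q1 = -49/24, q2 = 245/192, q3 = -1715/6912, q4 = 2401/331776.
The numerator is Q*f truncated at degree 4: P0 = a_0 = 17/9; P1 = a_1 + q1*a_0 = -539/216; P2 = a_2 + q1*a_1 + q2*a_0 = 49/1728; P3 = a_3 + q1*a_2 + q2*a_1 + q3*a_0 = 42875/62208; P4 = a_4 + q1*a_3 + q2*a_2 + q3*a_1 + q4*a_0 = -362551/2985984.

The Pade approximant has numerator coefficients [17/9, -539/216, 49/1728, 42875/62208, -362551/2985984]; denominator coefficients [1, -49/24, 245/192, -1715/6912, 2401/331776].


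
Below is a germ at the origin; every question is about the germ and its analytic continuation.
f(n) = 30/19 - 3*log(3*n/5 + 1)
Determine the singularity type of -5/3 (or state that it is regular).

The term (-3)*log(1 - n/(-5/3)) has argument 1 - -5/3/(-5/3) = 0 at -5/3: a logarithmic (infinitely-sheeted) branch point; the remaining terms are analytic or single-valued there.

The point is a logarithmic branch point.


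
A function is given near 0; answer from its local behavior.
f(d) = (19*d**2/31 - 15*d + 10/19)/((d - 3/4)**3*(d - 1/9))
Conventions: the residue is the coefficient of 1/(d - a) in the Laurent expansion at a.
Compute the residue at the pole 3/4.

The residue is -31129344/7166363.

At the order-3 pole 3/4 set g(d) = (d - (3/4))^3*f(d) = (19*d**2/31 - 15*d + 10/19)/(d - 1/9).
Order-3 pole: residue = g''(a)/2; g''(3/4) = -62258688/7166363, so the residue is -31129344/7166363.


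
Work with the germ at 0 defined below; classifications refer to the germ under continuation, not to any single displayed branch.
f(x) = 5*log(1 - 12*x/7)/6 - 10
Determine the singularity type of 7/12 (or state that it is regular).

The term (5/6)*log(1 - x/(7/12)) has argument 1 - 7/12/(7/12) = 0 at 7/12: a logarithmic (infinitely-sheeted) branch point; the remaining terms are analytic or single-valued there.

The point is a logarithmic branch point.


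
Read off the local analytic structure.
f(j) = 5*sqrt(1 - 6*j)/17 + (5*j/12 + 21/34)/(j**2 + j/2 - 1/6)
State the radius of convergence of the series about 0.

The radius of convergence is 1/6.

Denominator factor (j**2 + j/2 - 1/6): discriminant 11/12, real irrational roots -1/4 + (1/12)*sqrt(33) and -1/4 - (1/12)*sqrt(33); poles of order 1, moduli -1/4 + (1/12)*sqrt(33) and 1/4 + (1/12)*sqrt(33).
Branch term (5/17)*sqrt(1 - j/(1/6)): its argument vanishes at j = 1/6, a square-root branch point, modulus 1/6.
The radius of convergence is the smallest modulus among the singular points: 1/6.


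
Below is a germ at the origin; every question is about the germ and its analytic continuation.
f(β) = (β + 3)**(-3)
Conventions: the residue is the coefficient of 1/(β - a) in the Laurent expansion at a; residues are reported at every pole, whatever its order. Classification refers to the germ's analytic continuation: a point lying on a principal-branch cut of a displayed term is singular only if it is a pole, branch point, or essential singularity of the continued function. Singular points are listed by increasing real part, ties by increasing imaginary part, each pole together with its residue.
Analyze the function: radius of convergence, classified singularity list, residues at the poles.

Radius of convergence at 0: 3.
At -3: a pole of order 3; residue 0.

Denominator factor (β + 3)^3: pole of order 3 at -3, modulus 3.
The radius of convergence is the smallest modulus among the singular points: 3.
At the order-3 pole -3 set g(β) = (β - (-3))^3*f(β) = 1.
Order-3 pole: residue = g''(a)/2; g''(-3) = 0, so the residue is 0.


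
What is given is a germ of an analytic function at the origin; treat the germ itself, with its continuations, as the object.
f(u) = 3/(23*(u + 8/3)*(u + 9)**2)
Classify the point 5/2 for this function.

Denominator factors: u + 8/3 = 31/6 at u = 5/2; u + 9 = 23/2 at u = 5/2 — none vanishes.
So the germ continues analytically to 5/2.

The point is a regular point.


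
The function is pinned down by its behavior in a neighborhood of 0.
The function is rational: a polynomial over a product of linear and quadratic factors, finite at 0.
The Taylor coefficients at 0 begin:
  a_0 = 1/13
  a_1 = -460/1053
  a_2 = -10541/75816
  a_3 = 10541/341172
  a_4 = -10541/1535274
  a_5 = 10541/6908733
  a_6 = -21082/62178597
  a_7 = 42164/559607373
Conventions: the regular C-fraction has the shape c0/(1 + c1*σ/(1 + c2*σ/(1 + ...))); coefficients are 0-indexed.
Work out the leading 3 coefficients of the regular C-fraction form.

The regular C-fraction coefficients are [1/13, 460/81, -1787669/298080].

Taylor coefficients (read off): a_0 = 1/13, a_1 = -460/1053, a_2 = -10541/75816.
c0 = a_0 = 1/13. Peel one level at a time: if S = 1 + c*σ/S' with S'(0) = 1, then c is the σ-coefficient of S and S' = c*σ/(S - 1).
S_1 = c0/f = 1 + (460/81)*σ + (1787669/52488)*σ^2 + ...; c1 = 460/81.
S_2 = c1*σ/(S_1 - 1) = 1 + (-1787669/298080)*σ + ...; c2 = -1787669/298080.


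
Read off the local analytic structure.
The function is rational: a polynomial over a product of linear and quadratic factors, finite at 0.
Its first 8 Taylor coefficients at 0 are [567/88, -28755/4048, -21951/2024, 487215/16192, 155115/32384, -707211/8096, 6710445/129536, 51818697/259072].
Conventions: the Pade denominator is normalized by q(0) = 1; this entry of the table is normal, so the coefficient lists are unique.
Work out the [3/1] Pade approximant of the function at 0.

Taylor coefficients needed (read off): a_0 = 567/88, a_1 = -28755/4048, a_2 = -21951/2024, a_3 = 487215/16192, a_4 = 155115/32384.
Write the denominator as Q(ρ) = 1 + q1*ρ. Requiring Q*f - P = O(ρ^5) with deg P <= 3 kills the coefficients of ρ^4..ρ^4 in Q*f:
  ρ^4: a_4 + q1*a_3 = 0, i.e. 155115/32384 + (487215/16192)*q1 = 0.
Solving this linear system: q1 = -383/2406.
The numerator is Q*f truncated at degree 3: P0 = a_0 = 567/88; P1 = a_1 + q1*a_0 = -1649457/202906; P2 = a_2 + q1*a_1 = -31538349/3246496; P3 = a_3 + q1*a_2 = 206582859/6492992.

The Pade approximant has numerator coefficients [567/88, -1649457/202906, -31538349/3246496, 206582859/6492992]; denominator coefficients [1, -383/2406].


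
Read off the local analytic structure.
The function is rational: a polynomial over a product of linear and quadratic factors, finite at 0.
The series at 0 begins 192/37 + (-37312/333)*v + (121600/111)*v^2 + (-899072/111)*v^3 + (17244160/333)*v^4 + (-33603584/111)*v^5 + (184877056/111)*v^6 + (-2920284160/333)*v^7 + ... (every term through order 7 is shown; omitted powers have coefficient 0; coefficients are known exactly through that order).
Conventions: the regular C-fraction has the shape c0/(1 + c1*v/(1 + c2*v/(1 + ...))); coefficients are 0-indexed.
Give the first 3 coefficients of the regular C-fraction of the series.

The regular C-fraction coefficients are [192/37, 583/27, -185989/15741].

Taylor coefficients (read off): a_0 = 192/37, a_1 = -37312/333, a_2 = 121600/111.
c0 = a_0 = 192/37. Peel one level at a time: if S = 1 + c*v/S' with S'(0) = 1, then c is the v-coefficient of S and S' = c*v/(S - 1).
S_1 = c0/f = 1 + (583/27)*v + (185989/729)*v^2 + ...; c1 = 583/27.
S_2 = c1*v/(S_1 - 1) = 1 + (-185989/15741)*v + ...; c2 = -185989/15741.


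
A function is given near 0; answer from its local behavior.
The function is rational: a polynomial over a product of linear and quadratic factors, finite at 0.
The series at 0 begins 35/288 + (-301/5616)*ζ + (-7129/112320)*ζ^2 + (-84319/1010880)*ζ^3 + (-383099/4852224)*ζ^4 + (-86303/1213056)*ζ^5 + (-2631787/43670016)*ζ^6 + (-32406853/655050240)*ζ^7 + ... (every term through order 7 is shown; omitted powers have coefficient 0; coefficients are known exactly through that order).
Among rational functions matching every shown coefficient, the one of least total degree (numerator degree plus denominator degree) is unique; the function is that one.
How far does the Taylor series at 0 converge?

The radius of convergence is -2/3 + (2/3)*sqrt(10).

No rational of total degree below 6 reproduces all 8 coefficients; solving the [2/4] Pade equations on them gives f(ζ) = (-6*ζ**2/5 - 28*ζ/13 + 35/18)/(ζ**2 + 4*ζ/3 - 4)**2, whose expansion matches every shown term.
Denominator factor (ζ**2 + 4*ζ/3 - 4)^2: discriminant 160/9, real irrational roots -2/3 + (2/3)*sqrt(10) and -2/3 - (2/3)*sqrt(10); poles of order 2, moduli -2/3 + (2/3)*sqrt(10) and 2/3 + (2/3)*sqrt(10).
The radius of convergence is the smallest modulus among the singular points: -2/3 + (2/3)*sqrt(10).


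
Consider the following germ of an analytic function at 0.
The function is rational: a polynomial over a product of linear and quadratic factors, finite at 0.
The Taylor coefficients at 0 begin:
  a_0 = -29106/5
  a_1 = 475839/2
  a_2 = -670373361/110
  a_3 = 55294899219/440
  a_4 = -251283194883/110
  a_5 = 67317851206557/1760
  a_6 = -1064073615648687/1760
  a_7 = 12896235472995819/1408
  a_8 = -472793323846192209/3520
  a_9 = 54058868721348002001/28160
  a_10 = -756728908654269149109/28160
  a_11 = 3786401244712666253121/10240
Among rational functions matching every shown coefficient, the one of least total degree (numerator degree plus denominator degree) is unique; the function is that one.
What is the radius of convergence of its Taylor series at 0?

No rational of total degree below 10 reproduces all 12 coefficients; solving the [2/8] Pade equations on them gives f(ν) = (23*ν**2/33 - 23*ν/12 + 11/5)/((ν + 2/7)**2*(ν**2 - 11*ν/6 - 1/6)**3), whose expansion matches every shown term.
Denominator factor (ν + 2/7)^2: pole of order 2 at -2/7, modulus 2/7.
Denominator factor (ν**2 - 11*ν/6 - 1/6)^3: discriminant 145/36, real irrational roots 11/12 + (1/12)*sqrt(145) and 11/12 - (1/12)*sqrt(145); poles of order 3, moduli 11/12 + (1/12)*sqrt(145) and -11/12 + (1/12)*sqrt(145).
The radius of convergence is the smallest modulus among the singular points: -11/12 + (1/12)*sqrt(145).

The radius of convergence is -11/12 + (1/12)*sqrt(145).


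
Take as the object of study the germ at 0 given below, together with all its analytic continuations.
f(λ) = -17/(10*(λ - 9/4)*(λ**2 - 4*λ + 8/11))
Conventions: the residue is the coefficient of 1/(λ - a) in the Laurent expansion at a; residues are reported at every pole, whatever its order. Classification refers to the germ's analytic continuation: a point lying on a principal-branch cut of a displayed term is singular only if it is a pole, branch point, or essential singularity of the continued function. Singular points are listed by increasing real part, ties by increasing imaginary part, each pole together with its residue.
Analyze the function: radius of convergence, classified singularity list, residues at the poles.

Radius of convergence at 0: 2 - (6/11)*sqrt(11).
At 2 - (6/11)*sqrt(11): a pole of order 1; residue -748/2825 + (187/16950)*sqrt(11).
At 9/4: a pole of order 1; residue 1496/2825.
At 2 + (6/11)*sqrt(11): a pole of order 1; residue -748/2825 - (187/16950)*sqrt(11).


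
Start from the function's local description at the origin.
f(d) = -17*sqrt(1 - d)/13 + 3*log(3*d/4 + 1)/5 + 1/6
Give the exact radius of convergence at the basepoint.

The radius of convergence is 1.

Branch term (3/5)*log(1 - d/(-4/3)): its argument vanishes at d = -4/3, a logarithmic branch point, modulus 4/3.
Branch term (-17/13)*sqrt(1 - d/(1)): its argument vanishes at d = 1, a square-root branch point, modulus 1.
The radius of convergence is the smallest modulus among the singular points: 1.


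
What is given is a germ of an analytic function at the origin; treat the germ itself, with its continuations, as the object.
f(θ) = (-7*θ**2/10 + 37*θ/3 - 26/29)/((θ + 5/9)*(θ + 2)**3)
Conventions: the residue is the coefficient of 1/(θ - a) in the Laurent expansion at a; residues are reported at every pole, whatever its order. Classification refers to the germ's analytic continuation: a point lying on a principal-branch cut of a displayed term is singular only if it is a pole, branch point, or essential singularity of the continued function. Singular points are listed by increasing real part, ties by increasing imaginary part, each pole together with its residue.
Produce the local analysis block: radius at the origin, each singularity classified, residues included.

Denominator factor (θ + 5/9): pole of order 1 at -5/9, modulus 5/9.
Denominator factor (θ + 2)^3: pole of order 3 at -2, modulus 2.
The radius of convergence is the smallest modulus among the singular points: 5/9.
At the order-3 pole -2 set g(θ) = (θ - (-2))^3*f(θ) = (-7*θ**2/10 + 37*θ/3 - 26/29)/(θ + 5/9).
Order-3 pole: residue = g''(a)/2; g''(-2) = 336753/63713, so the residue is 336753/127426.
At the order-1 pole -5/9 set g(θ) = (θ - (-5/9))*f(θ) = (-7*θ**2/10 + 37*θ/3 - 26/29)/(θ + 2)**3.
Simple pole: residue = g(a) at a = -5/9, which is -336753/127426.
List the singular points by increasing real part (a conjugate pair: the negative imaginary part first).

Radius of convergence at 0: 5/9.
At -2: a pole of order 3; residue 336753/127426.
At -5/9: a pole of order 1; residue -336753/127426.


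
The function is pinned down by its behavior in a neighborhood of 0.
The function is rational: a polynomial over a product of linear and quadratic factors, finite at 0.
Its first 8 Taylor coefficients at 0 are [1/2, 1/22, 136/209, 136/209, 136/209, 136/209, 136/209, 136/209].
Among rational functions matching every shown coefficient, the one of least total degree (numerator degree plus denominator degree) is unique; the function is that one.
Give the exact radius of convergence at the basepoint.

No rational of total degree below 3 reproduces all 8 coefficients; solving the [2/1] Pade equations on them gives f(j) = (-23*j**2/38 + 5*j/11 - 1/2)/(j - 1), whose expansion matches every shown term.
Denominator factor (j - 1): pole of order 1 at 1, modulus 1.
The radius of convergence is the smallest modulus among the singular points: 1.

The radius of convergence is 1.


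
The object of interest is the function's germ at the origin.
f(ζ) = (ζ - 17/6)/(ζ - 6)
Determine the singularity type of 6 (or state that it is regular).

The denominator factor ζ - 6 vanishes at 6 and appears to the power 1; the numerator there equals 19/6, nonzero, and no other factor vanishes.
Hence a pole whose order is the multiplicity, 1.

The point is a pole of order 1.


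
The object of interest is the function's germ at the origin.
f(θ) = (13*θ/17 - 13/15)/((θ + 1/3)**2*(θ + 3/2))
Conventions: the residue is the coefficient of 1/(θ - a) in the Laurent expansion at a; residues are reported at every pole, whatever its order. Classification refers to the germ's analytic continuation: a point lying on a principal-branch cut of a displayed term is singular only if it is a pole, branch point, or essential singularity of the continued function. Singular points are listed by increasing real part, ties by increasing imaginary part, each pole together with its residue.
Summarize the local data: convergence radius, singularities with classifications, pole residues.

Denominator factor (θ + 3/2): pole of order 1 at -3/2, modulus 3/2.
Denominator factor (θ + 1/3)^2: pole of order 2 at -1/3, modulus 1/3.
The radius of convergence is the smallest modulus among the singular points: 1/3.
At the order-1 pole -3/2 set g(θ) = (θ - (-3/2))*f(θ) = (13*θ/17 - 13/15)/(θ + 1/3)**2.
Simple pole: residue = g(a) at a = -3/2, which is -6162/4165.
At the order-2 pole -1/3 set g(θ) = (θ - (-1/3))^2*f(θ) = (13*θ/17 - 13/15)/(θ + 3/2).
Order-2 pole: residue = g'(a); g'(-1/3) = 6162/4165, so the residue is 6162/4165.
List the singular points by increasing real part (a conjugate pair: the negative imaginary part first).

Radius of convergence at 0: 1/3.
At -3/2: a pole of order 1; residue -6162/4165.
At -1/3: a pole of order 2; residue 6162/4165.


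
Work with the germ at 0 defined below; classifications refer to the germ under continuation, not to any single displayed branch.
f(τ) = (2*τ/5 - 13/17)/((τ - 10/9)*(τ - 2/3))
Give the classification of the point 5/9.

The point is a regular point.

Denominator factors: τ - 10/9 = -5/9 at τ = 5/9; τ - 2/3 = -1/9 at τ = 5/9 — none vanishes.
So the germ continues analytically to 5/9.


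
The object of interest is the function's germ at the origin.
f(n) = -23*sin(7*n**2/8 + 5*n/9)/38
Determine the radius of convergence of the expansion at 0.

The factor sin(7*n**2/8 + 5*n/9) is entire and contributes no finite singular point.
The polynomial part has no poles.
No finite singular points: the Taylor series at 0 converges everywhere.

The radius of convergence is infinite.


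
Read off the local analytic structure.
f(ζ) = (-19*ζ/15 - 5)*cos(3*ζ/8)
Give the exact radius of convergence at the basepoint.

The factor cos(3*ζ/8) is entire and contributes no finite singular point.
The polynomial part has no poles.
No finite singular points: the Taylor series at 0 converges everywhere.

The radius of convergence is infinite.


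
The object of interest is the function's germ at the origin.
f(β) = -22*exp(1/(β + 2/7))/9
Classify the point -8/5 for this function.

The point is a regular point.

There is no denominator, hence no pole anywhere.
The essential point of exp(1/(β - (-2/7))) is -2/7, not -8/5.
So the germ continues analytically to -8/5.


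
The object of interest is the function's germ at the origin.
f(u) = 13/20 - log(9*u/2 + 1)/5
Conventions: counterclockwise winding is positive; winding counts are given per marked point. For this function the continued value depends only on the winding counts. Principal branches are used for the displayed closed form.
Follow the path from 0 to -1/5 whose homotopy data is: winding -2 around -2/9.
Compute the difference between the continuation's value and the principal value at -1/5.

The rational part is single-valued and drops out of the difference; each branch term changes only by its own monodromy.
(-1/5)*log(1 - u/(-2/9)): each positive loop around -2/9 adds 2*pi*i to the log, so winding -2 contributes (-1/5)*(-2)*2*pi*i = (4/5)*pi*i.
Summing the contributions at u = -1/5 gives (4/5)*pi*i.

Continued minus principal equals (4/5)*pi*i.


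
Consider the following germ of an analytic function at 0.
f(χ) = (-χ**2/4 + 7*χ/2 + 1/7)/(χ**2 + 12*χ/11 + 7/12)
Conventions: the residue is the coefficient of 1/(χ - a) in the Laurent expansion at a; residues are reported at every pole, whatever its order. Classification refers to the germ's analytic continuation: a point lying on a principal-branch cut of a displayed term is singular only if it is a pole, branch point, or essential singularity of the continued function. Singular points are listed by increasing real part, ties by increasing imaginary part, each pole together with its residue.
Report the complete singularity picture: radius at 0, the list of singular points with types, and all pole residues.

Denominator factor (χ**2 + 12*χ/11 + 7/12): discriminant -415/363, complex-conjugate roots (-6/11) + ((1/66)*sqrt(1245))*i and (-6/11) - ((1/66)*sqrt(1245))*i; poles of order 1, moduli (1/6)*sqrt(21) and (1/6)*sqrt(21).
The radius of convergence is the smallest modulus among the singular points: (1/6)*sqrt(21).
The factor χ**2 + 12*χ/11 + 7/12 splits as (χ - a)(χ - a') with a = (-6/11) - ((1/66)*sqrt(1245))*i, a' = (-6/11) + ((1/66)*sqrt(1245))*i. At the order-1 pole a set g(χ) = (χ - a)*f(χ) = [-χ**2/4 + 7*χ/2 + 1/7] / (χ - a').
Simple pole: residue = g(a) at a = (-6/11) - ((1/66)*sqrt(1245))*i, which is (83/44) - ((71927/1533840)*sqrt(1245))*i.
The factor χ**2 + 12*χ/11 + 7/12 splits as (χ - a)(χ - a') with a = (-6/11) + ((1/66)*sqrt(1245))*i, a' = (-6/11) - ((1/66)*sqrt(1245))*i. At the order-1 pole a set g(χ) = (χ - a)*f(χ) = [-χ**2/4 + 7*χ/2 + 1/7] / (χ - a').
Simple pole: residue = g(a) at a = (-6/11) + ((1/66)*sqrt(1245))*i, which is (83/44) + ((71927/1533840)*sqrt(1245))*i.
List the singular points by increasing real part (a conjugate pair: the negative imaginary part first).

Radius of convergence at 0: (1/6)*sqrt(21).
At (-6/11) - ((1/66)*sqrt(1245))*i: a pole of order 1; residue (83/44) - ((71927/1533840)*sqrt(1245))*i.
At (-6/11) + ((1/66)*sqrt(1245))*i: a pole of order 1; residue (83/44) + ((71927/1533840)*sqrt(1245))*i.
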